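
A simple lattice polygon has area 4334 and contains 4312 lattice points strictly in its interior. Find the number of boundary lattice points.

Pick's theorem gives A = I + B/2 − 1, so B = 2(A − I + 1) = 2(4334 − 4312 + 1) = 46.

46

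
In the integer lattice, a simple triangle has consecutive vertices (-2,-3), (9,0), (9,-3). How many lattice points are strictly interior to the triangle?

10

By the shoelace formula, twice the signed area is |[(-2)·0 − 9·(-3)] + [9·(-3) − 9·0] + [9·(-3) − (-2)·(-3)]| = 33, so the area is 16.5.
Along each edge there are gcd(|Δx|,|Δy|)+1 lattice points, so counting each shared vertex once the boundary has gcd(11,3) + gcd(0,3) + gcd(11,0) = 1+3+11 = 15.
By Pick's theorem A = I + B/2 − 1, so I = 16.5 − 15/2 + 1 = 10.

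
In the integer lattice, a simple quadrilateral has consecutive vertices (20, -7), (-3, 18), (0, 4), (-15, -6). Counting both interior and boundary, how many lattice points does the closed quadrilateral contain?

311

By the shoelace formula, twice the signed area is |[20·18 − (-3)·(-7)] + [(-3)·4 − 0·18] + [0·(-6) − (-15)·4] + [(-15)·(-7) − 20·(-6)]| = 612, so the area is 306.
Along each edge there are gcd(|Δx|,|Δy|)+1 lattice points, so counting each shared vertex once the boundary has gcd(23,25) + gcd(3,14) + gcd(15,10) + gcd(35,1) = 1+1+5+1 = 8.
Pick's theorem gives I = A − B/2 + 1 = 306 − 8/2 + 1 = 303, so the closed region contains I + B = 303 + 8 = 311 lattice points.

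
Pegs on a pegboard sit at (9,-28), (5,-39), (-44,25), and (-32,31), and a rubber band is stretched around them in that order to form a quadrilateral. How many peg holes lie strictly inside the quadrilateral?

871

By the shoelace formula, twice the signed area is |(9·(-39) − 5·(-28)) + (5·25 − (-44)·(-39)) + ((-44)·31 − (-32)·25) + ((-32)·(-28) − 9·31)| = 1749, so the area is 1749/2.
The number of boundary lattice points is Σ gcd(|Δx|,|Δy|) = gcd(4,11) + gcd(49,64) + gcd(12,6) + gcd(41,59) = 1+1+6+1 = 9.
Pick's theorem gives I = A − B/2 + 1 = 1749/2 − 9/2 + 1 = 871.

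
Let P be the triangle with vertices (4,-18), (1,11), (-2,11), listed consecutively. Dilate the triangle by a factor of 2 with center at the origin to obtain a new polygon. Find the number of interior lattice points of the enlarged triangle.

170

By the shoelace formula, twice the signed area is |[4·11 − 1·(-18)] + [1·11 − (-2)·11] + [(-2)·(-18) − 4·11]| = 87, so the area is 43.5.
Summing gcd(|Δx|,|Δy|) over the edges gives the boundary count: gcd(3,29) + gcd(3,0) + gcd(6,29) = 1+3+1 = 5.
Scaling by 2 multiplies the area by 2² = 4 (so the new area is 174) and multiplies the boundary lattice-point count by 2, giving 10.
By Pick's theorem, the interior count of the dilated polygon is 174 − 10/2 + 1 = 170.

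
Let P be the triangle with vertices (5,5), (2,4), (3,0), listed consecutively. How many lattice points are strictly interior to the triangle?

The shoelace formula gives twice the area as |[5·4 − 2·5] + [2·0 − 3·4] + [3·5 − 5·0]| = 13, so the area is 6.5.
Summing gcd(|Δx|,|Δy|) over the edges gives the boundary count: gcd(3,1) + gcd(1,4) + gcd(2,5) = 1+1+1 = 3.
By Pick's theorem A = I + B/2 − 1, so I = 6.5 − 3/2 + 1 = 6.

6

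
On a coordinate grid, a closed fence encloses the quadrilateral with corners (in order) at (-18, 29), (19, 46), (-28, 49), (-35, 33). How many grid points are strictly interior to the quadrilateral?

604

Using the shoelace formula, 2A = |[(-18)·46 − 19·29] + [19·49 − (-28)·46] + [(-28)·33 − (-35)·49] + [(-35)·29 − (-18)·33]| = 1210, so the area is 605.
Summing gcd(|Δx|,|Δy|) over the edges gives the boundary count: gcd(37,17) + gcd(47,3) + gcd(7,16) + gcd(17,4) = 1+1+1+1 = 4.
By Pick's theorem A = I + B/2 − 1, so I = 605 − 4/2 + 1 = 604.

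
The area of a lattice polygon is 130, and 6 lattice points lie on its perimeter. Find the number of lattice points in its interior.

128

From Pick's theorem, I = A − B/2 + 1 = 130 − 6/2 + 1 = 128.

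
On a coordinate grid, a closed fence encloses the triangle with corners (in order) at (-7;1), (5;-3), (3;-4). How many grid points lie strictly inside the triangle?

The shoelace formula gives twice the area as |((-7)·(-3) − 5·1) + (5·(-4) − 3·(-3)) + (3·1 − (-7)·(-4))| = 20, so the area is 10.
Along each edge there are gcd(|Δx|,|Δy|)+1 lattice points, so counting each shared vertex once the boundary has gcd(12,4) + gcd(2,1) + gcd(10,5) = 4+1+5 = 10.
By Pick's theorem A = I + B/2 − 1, so I = 10 − 10/2 + 1 = 6.

6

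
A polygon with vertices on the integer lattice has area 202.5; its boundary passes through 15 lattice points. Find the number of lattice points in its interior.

Pick's theorem A = I + B/2 − 1 rearranges to I = A − B/2 + 1 = 202.5 − 15/2 + 1 = 196.

196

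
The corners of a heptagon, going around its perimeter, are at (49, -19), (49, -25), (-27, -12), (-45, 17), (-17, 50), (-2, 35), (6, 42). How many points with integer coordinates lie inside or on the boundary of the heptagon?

Using the shoelace formula, 2A = |[49·(-25) − 49·(-19)] + [49·(-12) − (-27)·(-25)] + [(-27)·17 − (-45)·(-12)] + [(-45)·50 − (-17)·17] + [(-17)·35 − (-2)·50] + [(-2)·42 − 6·35] + [6·(-19) − 49·42]| = 7478, so the area is 3739.
Summing gcd(|Δx|,|Δy|) over the edges gives the boundary count: gcd(0,6) + gcd(76,13) + gcd(18,29) + gcd(28,33) + gcd(15,15) + gcd(8,7) + gcd(43,61) = 6+1+1+1+15+1+1 = 26.
Pick's theorem gives I = A − B/2 + 1 = 3739 − 26/2 + 1 = 3727, so the closed region contains I + B = 3727 + 26 = 3753 lattice points.

3753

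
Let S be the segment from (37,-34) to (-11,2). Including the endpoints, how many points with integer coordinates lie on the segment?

The number of lattice points on a segment between lattice points is gcd(|Δx|,|Δy|) + 1 = gcd(48,36) + 1 = 12 + 1 = 13.

13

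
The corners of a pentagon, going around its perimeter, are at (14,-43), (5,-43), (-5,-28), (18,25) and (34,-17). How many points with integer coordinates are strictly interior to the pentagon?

The shoelace formula gives twice the area as |[14·(-43) − 5·(-43)] + [5·(-28) − (-5)·(-43)] + [(-5)·25 − 18·(-28)] + [18·(-17) − 34·25] + [34·(-43) − 14·(-17)]| = 2743, so the area is 2743/2.
Summing gcd(|Δx|,|Δy|) over the edges gives the boundary count: gcd(9,0) + gcd(10,15) + gcd(23,53) + gcd(16,42) + gcd(20,26) = 9+5+1+2+2 = 19.
By Pick's theorem A = I + B/2 − 1, so I = 2743/2 − 19/2 + 1 = 1363.

1363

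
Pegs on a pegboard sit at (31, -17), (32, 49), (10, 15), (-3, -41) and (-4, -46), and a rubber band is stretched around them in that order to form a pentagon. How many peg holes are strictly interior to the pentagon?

By the shoelace formula, twice the signed area is |[31·49 − 32·(-17)] + [32·15 − 10·49] + [10·(-41) − (-3)·15] + [(-3)·(-46) − (-4)·(-41)] + [(-4)·(-17) − 31·(-46)]| = 3156, so the area is 1578.
The number of boundary lattice points is Σ gcd(|Δx|,|Δy|) = gcd(1,66) + gcd(22,34) + gcd(13,56) + gcd(1,5) + gcd(35,29) = 1+2+1+1+1 = 6.
By Pick's theorem A = I + B/2 − 1, so I = 1578 − 6/2 + 1 = 1576.

1576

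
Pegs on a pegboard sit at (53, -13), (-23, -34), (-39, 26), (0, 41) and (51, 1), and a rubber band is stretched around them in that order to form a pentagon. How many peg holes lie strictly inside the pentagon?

4211

By the shoelace formula, twice the signed area is |[53·(-34) − (-23)·(-13)] + [(-23)·26 − (-39)·(-34)] + [(-39)·41 − 0·26] + [0·1 − 51·41] + [51·(-13) − 53·1]| = 8431, so the area is 4215.5.
Summing gcd(|Δx|,|Δy|) over the edges gives the boundary count: gcd(76,21) + gcd(16,60) + gcd(39,15) + gcd(51,40) + gcd(2,14) = 1+4+3+1+2 = 11.
Pick's theorem gives I = A − B/2 + 1 = 4215.5 − 11/2 + 1 = 4211.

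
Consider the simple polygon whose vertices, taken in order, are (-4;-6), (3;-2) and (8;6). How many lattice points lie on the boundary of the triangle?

14

The number of boundary lattice points is Σ gcd(|Δx|,|Δy|) = gcd(7,4) + gcd(5,8) + gcd(12,12) = 1+1+12 = 14.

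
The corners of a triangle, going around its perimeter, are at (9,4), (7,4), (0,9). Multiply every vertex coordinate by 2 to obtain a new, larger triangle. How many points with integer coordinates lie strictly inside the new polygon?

17

The shoelace formula gives twice the area as |[9·4 − 7·4] + [7·9 − 0·4] + [0·4 − 9·9]| = 10, so the area is 5.
The number of boundary lattice points is Σ gcd(|Δx|,|Δy|) = gcd(2,0) + gcd(7,5) + gcd(9,5) = 2+1+1 = 4.
Scaling by 2 multiplies the area by 2² = 4 (so the new area is 20) and multiplies the boundary lattice-point count by 2, giving 8.
By Pick's theorem, the interior count of the dilated polygon is 20 − 8/2 + 1 = 17.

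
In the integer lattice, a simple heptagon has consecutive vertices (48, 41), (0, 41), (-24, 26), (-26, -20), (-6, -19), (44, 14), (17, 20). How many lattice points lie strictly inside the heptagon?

2778

Using the shoelace formula, 2A = |(48·41 − 0·41) + (0·26 − (-24)·41) + ((-24)·(-20) − (-26)·26) + ((-26)·(-19) − (-6)·(-20)) + ((-6)·14 − 44·(-19)) + (44·20 − 17·14) + (17·41 − 48·20)| = 5613, so the area is 5613/2.
The number of boundary lattice points is Σ gcd(|Δx|,|Δy|) = gcd(48,0) + gcd(24,15) + gcd(2,46) + gcd(20,1) + gcd(50,33) + gcd(27,6) + gcd(31,21) = 48+3+2+1+1+3+1 = 59.
Pick's theorem gives I = A − B/2 + 1 = 5613/2 − 59/2 + 1 = 2778.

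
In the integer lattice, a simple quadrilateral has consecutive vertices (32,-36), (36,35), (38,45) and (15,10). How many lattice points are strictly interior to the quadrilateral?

774

Using the shoelace formula, 2A = |[32·35 − 36·(-36)] + [36·45 − 38·35] + [38·10 − 15·45] + [15·(-36) − 32·10]| = 1551, so the area is 1551/2.
Along each edge there are gcd(|Δx|,|Δy|)+1 lattice points, so counting each shared vertex once the boundary has gcd(4,71) + gcd(2,10) + gcd(23,35) + gcd(17,46) = 1+2+1+1 = 5.
By Pick's theorem A = I + B/2 − 1, so I = 1551/2 − 5/2 + 1 = 774.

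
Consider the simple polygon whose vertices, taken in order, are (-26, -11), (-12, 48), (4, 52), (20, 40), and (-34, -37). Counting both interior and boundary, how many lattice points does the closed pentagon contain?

1529

By the shoelace formula, twice the signed area is |((-26)·48 − (-12)·(-11)) + ((-12)·52 − 4·48) + (4·40 − 20·52) + (20·(-37) − (-34)·40) + ((-34)·(-11) − (-26)·(-37))| = 3044, so the area is 1522.
The number of boundary lattice points is Σ gcd(|Δx|,|Δy|) = gcd(14,59) + gcd(16,4) + gcd(16,12) + gcd(54,77) + gcd(8,26) = 1+4+4+1+2 = 12.
Pick's theorem gives I = A − B/2 + 1 = 1522 − 12/2 + 1 = 1517, so the closed region contains I + B = 1517 + 12 = 1529 lattice points.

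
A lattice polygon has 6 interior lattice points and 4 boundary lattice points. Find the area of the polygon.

7

By Pick's theorem, A = I + B/2 − 1 = 6 + 4/2 − 1 = 7.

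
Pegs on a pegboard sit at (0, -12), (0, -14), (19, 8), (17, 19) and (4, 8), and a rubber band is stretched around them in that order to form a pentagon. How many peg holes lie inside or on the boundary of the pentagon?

The shoelace formula gives twice the area as |(0·(-14) − 0·(-12)) + (0·8 − 19·(-14)) + (19·19 − 17·8) + (17·8 − 4·19) + (4·(-12) − 0·8)| = 503, so the area is 251.5.
The number of boundary lattice points is Σ gcd(|Δx|,|Δy|) = gcd(0,2) + gcd(19,22) + gcd(2,11) + gcd(13,11) + gcd(4,20) = 2+1+1+1+4 = 9.
Pick's theorem gives I = A − B/2 + 1 = 251.5 − 9/2 + 1 = 248, so the closed region contains I + B = 248 + 9 = 257 lattice points.

257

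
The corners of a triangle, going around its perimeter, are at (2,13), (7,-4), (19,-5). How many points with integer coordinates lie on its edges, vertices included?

3

The number of boundary lattice points is Σ gcd(|Δx|,|Δy|) = gcd(5,17) + gcd(12,1) + gcd(17,18) = 1+1+1 = 3.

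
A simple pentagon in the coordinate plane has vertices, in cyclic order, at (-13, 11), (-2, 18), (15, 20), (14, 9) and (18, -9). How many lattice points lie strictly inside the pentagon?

The shoelace formula gives twice the area as |((-13)·18 − (-2)·11) + ((-2)·20 − 15·18) + (15·9 − 14·20) + (14·(-9) − 18·9) + (18·11 − (-13)·(-9))| = 874, so the area is 437.
Summing gcd(|Δx|,|Δy|) over the edges gives the boundary count: gcd(11,7) + gcd(17,2) + gcd(1,11) + gcd(4,18) + gcd(31,20) = 1+1+1+2+1 = 6.
By Pick's theorem A = I + B/2 − 1, so I = 437 − 6/2 + 1 = 435.

435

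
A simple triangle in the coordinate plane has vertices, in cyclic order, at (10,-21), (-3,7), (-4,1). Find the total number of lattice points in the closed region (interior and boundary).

56

By the shoelace formula, twice the signed area is |(10·7 − (-3)·(-21)) + ((-3)·1 − (-4)·7) + ((-4)·(-21) − 10·1)| = 106, so the area is 53.
The number of boundary lattice points is Σ gcd(|Δx|,|Δy|) = gcd(13,28) + gcd(1,6) + gcd(14,22) = 1+1+2 = 4.
Pick's theorem gives I = A − B/2 + 1 = 53 − 4/2 + 1 = 52, so the closed region contains I + B = 52 + 4 = 56 lattice points.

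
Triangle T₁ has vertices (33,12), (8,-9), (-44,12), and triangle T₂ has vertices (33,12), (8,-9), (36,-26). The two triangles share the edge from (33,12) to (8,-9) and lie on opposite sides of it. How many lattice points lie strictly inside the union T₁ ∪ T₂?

1276

The union is the simple quadrilateral with vertices (33,12), (-44,12), (8,-9), (36,-26) in order.
Using the shoelace formula, 2A = |[33·12 − (-44)·12] + [(-44)·(-9) − 8·12] + [8·(-26) − 36·(-9)] + [36·12 − 33·(-26)]| = 2630, so the area is 1315.
Along each edge there are gcd(|Δx|,|Δy|)+1 lattice points, so counting each shared vertex once the boundary has gcd(77,0) + gcd(52,21) + gcd(28,17) + gcd(3,38) = 77+1+1+1 = 80.
By Pick's theorem I = A − B/2 + 1 = 1315 − 80/2 + 1 = 1276.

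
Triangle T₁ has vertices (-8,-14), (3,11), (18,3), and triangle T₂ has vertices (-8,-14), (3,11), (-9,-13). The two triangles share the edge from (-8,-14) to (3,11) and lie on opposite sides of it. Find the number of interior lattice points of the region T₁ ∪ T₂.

The union is the simple quadrilateral with vertices (-8,-14), (18,3), (3,11), (-9,-13) in order.
Using the shoelace formula, 2A = |[(-8)·3 − 18·(-14)] + [18·11 − 3·3] + [3·(-13) − (-9)·11] + [(-9)·(-14) − (-8)·(-13)]| = 499, so the area is 499/2.
Summing gcd(|Δx|,|Δy|) over the edges gives the boundary count: gcd(26,17) + gcd(15,8) + gcd(12,24) + gcd(1,1) = 1+1+12+1 = 15.
By Pick's theorem I = A − B/2 + 1 = 499/2 − 15/2 + 1 = 243.

243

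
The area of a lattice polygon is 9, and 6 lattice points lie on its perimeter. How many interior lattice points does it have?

Pick's theorem A = I + B/2 − 1 rearranges to I = A − B/2 + 1 = 9 − 6/2 + 1 = 7.

7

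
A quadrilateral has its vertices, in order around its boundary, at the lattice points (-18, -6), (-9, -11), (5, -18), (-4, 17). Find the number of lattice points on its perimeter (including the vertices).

The number of boundary lattice points is Σ gcd(|Δx|,|Δy|) = gcd(9,5) + gcd(14,7) + gcd(9,35) + gcd(14,23) = 1+7+1+1 = 10.

10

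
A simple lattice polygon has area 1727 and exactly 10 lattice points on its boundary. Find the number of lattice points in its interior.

1723

Pick's theorem A = I + B/2 − 1 rearranges to I = A − B/2 + 1 = 1727 − 10/2 + 1 = 1723.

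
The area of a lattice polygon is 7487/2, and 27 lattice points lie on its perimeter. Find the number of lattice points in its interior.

3731

From Pick's theorem, I = A − B/2 + 1 = 7487/2 − 27/2 + 1 = 3731.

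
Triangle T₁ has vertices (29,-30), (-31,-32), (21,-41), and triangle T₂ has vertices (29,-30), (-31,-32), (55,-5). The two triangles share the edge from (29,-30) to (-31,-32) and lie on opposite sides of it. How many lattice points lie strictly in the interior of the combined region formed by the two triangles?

1045

The union is the simple quadrilateral with vertices (29,-30), (21,-41), (-31,-32), (55,-5) in order.
The shoelace formula gives twice the area as |[29·(-41) − 21·(-30)] + [21·(-32) − (-31)·(-41)] + [(-31)·(-5) − 55·(-32)] + [55·(-30) − 29·(-5)]| = 2092, so the area is 1046.
The number of boundary lattice points is Σ gcd(|Δx|,|Δy|) = gcd(8,11) + gcd(52,9) + gcd(86,27) + gcd(26,25) = 1+1+1+1 = 4.
By Pick's theorem I = A − B/2 + 1 = 1046 − 4/2 + 1 = 1045.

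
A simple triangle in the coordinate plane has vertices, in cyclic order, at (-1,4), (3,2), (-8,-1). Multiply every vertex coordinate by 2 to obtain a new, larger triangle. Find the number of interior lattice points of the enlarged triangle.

65

The shoelace formula gives twice the area as |((-1)·2 − 3·4) + (3·(-1) − (-8)·2) + ((-8)·4 − (-1)·(-1))| = 34, so the area is 17.
The number of boundary lattice points is Σ gcd(|Δx|,|Δy|) = gcd(4,2) + gcd(11,3) + gcd(7,5) = 2+1+1 = 4.
Scaling by 2 multiplies the area by 2² = 4 (so the new area is 68) and multiplies the boundary lattice-point count by 2, giving 8.
By Pick's theorem, the interior count of the dilated polygon is 68 − 8/2 + 1 = 65.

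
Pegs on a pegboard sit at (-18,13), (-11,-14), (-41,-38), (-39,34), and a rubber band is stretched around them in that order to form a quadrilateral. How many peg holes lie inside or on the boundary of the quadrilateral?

1282

By the shoelace formula, twice the signed area is |[(-18)·(-14) − (-11)·13] + [(-11)·(-38) − (-41)·(-14)] + [(-41)·34 − (-39)·(-38)] + [(-39)·13 − (-18)·34]| = 2532, so the area is 1266.
Along each edge there are gcd(|Δx|,|Δy|)+1 lattice points, so counting each shared vertex once the boundary has gcd(7,27) + gcd(30,24) + gcd(2,72) + gcd(21,21) = 1+6+2+21 = 30.
Pick's theorem gives I = A − B/2 + 1 = 1266 − 30/2 + 1 = 1252, so the closed region contains I + B = 1252 + 30 = 1282 lattice points.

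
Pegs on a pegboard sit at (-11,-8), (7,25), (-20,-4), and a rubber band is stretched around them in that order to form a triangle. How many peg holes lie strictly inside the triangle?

The shoelace formula gives twice the area as |[(-11)·25 − 7·(-8)] + [7·(-4) − (-20)·25] + [(-20)·(-8) − (-11)·(-4)]| = 369, so the area is 369/2.
Along each edge there are gcd(|Δx|,|Δy|)+1 lattice points, so counting each shared vertex once the boundary has gcd(18,33) + gcd(27,29) + gcd(9,4) = 3+1+1 = 5.
By Pick's theorem A = I + B/2 − 1, so I = 369/2 − 5/2 + 1 = 183.

183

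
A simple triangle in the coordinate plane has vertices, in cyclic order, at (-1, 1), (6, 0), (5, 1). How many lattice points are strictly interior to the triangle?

0

Using the shoelace formula, 2A = |[(-1)·0 − 6·1] + [6·1 − 5·0] + [5·1 − (-1)·1]| = 6, so the area is 3.
Summing gcd(|Δx|,|Δy|) over the edges gives the boundary count: gcd(7,1) + gcd(1,1) + gcd(6,0) = 1+1+6 = 8.
By Pick's theorem A = I + B/2 − 1, so I = 3 − 8/2 + 1 = 0.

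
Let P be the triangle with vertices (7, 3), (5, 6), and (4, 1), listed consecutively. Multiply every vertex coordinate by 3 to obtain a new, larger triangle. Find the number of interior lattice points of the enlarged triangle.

55

By the shoelace formula, twice the signed area is |(7·6 − 5·3) + (5·1 − 4·6) + (4·3 − 7·1)| = 13, so the area is 6.5.
The number of boundary lattice points is Σ gcd(|Δx|,|Δy|) = gcd(2,3) + gcd(1,5) + gcd(3,2) = 1+1+1 = 3.
Scaling by 3 multiplies the area by 3² = 9 (so the new area is 58.5) and multiplies the boundary lattice-point count by 3, giving 9.
By Pick's theorem, the interior count of the dilated polygon is 58.5 − 9/2 + 1 = 55.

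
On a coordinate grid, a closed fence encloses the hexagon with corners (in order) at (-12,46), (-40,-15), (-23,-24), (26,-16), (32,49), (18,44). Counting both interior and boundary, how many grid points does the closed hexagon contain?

The shoelace formula gives twice the area as |((-12)·(-15) − (-40)·46) + ((-40)·(-24) − (-23)·(-15)) + ((-23)·(-16) − 26·(-24)) + (26·49 − 32·(-16)) + (32·44 − 18·49) + (18·46 − (-12)·44)| = 7295, so the area is 7295/2.
Along each edge there are gcd(|Δx|,|Δy|)+1 lattice points, so counting each shared vertex once the boundary has gcd(28,61) + gcd(17,9) + gcd(49,8) + gcd(6,65) + gcd(14,5) + gcd(30,2) = 1+1+1+1+1+2 = 7.
Pick's theorem gives I = A − B/2 + 1 = 7295/2 − 7/2 + 1 = 3645, so the closed region contains I + B = 3645 + 7 = 3652 lattice points.

3652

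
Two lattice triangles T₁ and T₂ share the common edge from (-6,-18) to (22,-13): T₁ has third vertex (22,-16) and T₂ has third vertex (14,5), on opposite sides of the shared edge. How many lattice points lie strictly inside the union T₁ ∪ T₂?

311

The union is the simple quadrilateral with vertices (-6,-18), (22,-16), (22,-13), (14,5) in order.
By the shoelace formula, twice the signed area is |((-6)·(-16) − 22·(-18)) + (22·(-13) − 22·(-16)) + (22·5 − 14·(-13)) + (14·(-18) − (-6)·5)| = 628, so the area is 314.
Summing gcd(|Δx|,|Δy|) over the edges gives the boundary count: gcd(28,2) + gcd(0,3) + gcd(8,18) + gcd(20,23) = 2+3+2+1 = 8.
By Pick's theorem I = A − B/2 + 1 = 314 − 8/2 + 1 = 311.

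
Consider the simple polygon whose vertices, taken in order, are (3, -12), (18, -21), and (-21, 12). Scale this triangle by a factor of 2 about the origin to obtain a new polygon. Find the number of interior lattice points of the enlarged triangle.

259

The shoelace formula gives twice the area as |(3·(-21) − 18·(-12)) + (18·12 − (-21)·(-21)) + ((-21)·(-12) − 3·12)| = 144, so the area is 72.
Along each edge there are gcd(|Δx|,|Δy|)+1 lattice points, so counting each shared vertex once the boundary has gcd(15,9) + gcd(39,33) + gcd(24,24) = 3+3+24 = 30.
Scaling by 2 multiplies the area by 2² = 4 (so the new area is 288) and multiplies the boundary lattice-point count by 2, giving 60.
By Pick's theorem, the interior count of the dilated polygon is 288 − 60/2 + 1 = 259.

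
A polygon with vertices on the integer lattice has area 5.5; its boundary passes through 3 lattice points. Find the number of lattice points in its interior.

5

Pick's theorem A = I + B/2 − 1 rearranges to I = A − B/2 + 1 = 5.5 − 3/2 + 1 = 5.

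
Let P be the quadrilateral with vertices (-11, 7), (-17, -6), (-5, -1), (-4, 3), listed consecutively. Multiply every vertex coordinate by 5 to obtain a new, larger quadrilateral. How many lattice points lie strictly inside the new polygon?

1966

By the shoelace formula, twice the signed area is |[(-11)·(-6) − (-17)·7] + [(-17)·(-1) − (-5)·(-6)] + [(-5)·3 − (-4)·(-1)] + [(-4)·7 − (-11)·3]| = 158, so the area is 79.
The number of boundary lattice points is Σ gcd(|Δx|,|Δy|) = gcd(6,13) + gcd(12,5) + gcd(1,4) + gcd(7,4) = 1+1+1+1 = 4.
Scaling by 5 multiplies the area by 5² = 25 (so the new area is 1975) and multiplies the boundary lattice-point count by 5, giving 20.
By Pick's theorem, the interior count of the dilated polygon is 1975 − 20/2 + 1 = 1966.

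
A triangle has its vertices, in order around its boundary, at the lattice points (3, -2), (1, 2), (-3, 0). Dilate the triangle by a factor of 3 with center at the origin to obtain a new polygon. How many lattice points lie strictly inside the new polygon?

The shoelace formula gives twice the area as |[3·2 − 1·(-2)] + [1·0 − (-3)·2] + [(-3)·(-2) − 3·0]| = 20, so the area is 10.
Along each edge there are gcd(|Δx|,|Δy|)+1 lattice points, so counting each shared vertex once the boundary has gcd(2,4) + gcd(4,2) + gcd(6,2) = 2+2+2 = 6.
Scaling by 3 multiplies the area by 3² = 9 (so the new area is 90) and multiplies the boundary lattice-point count by 3, giving 18.
By Pick's theorem, the interior count of the dilated polygon is 90 − 18/2 + 1 = 82.

82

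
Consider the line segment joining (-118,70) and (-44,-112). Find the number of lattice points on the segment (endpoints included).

3

The number of lattice points on a segment between lattice points is gcd(|Δx|,|Δy|) + 1 = gcd(74,182) + 1 = 2 + 1 = 3.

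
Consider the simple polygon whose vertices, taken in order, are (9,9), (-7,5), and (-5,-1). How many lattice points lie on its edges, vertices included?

8

Along each edge there are gcd(|Δx|,|Δy|)+1 lattice points, so counting each shared vertex once the boundary has gcd(16,4) + gcd(2,6) + gcd(14,10) = 4+2+2 = 8.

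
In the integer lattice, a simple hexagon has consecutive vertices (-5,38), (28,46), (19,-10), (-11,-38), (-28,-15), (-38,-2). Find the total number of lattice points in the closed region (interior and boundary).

By the shoelace formula, twice the signed area is |((-5)·46 − 28·38) + (28·(-10) − 19·46) + (19·(-38) − (-11)·(-10)) + ((-11)·(-15) − (-28)·(-38)) + ((-28)·(-2) − (-38)·(-15)) + ((-38)·38 − (-5)·(-2))| = 6147, so the area is 3073.5.
Along each edge there are gcd(|Δx|,|Δy|)+1 lattice points, so counting each shared vertex once the boundary has gcd(33,8) + gcd(9,56) + gcd(30,28) + gcd(17,23) + gcd(10,13) + gcd(33,40) = 1+1+2+1+1+1 = 7.
Pick's theorem gives I = A − B/2 + 1 = 3073.5 − 7/2 + 1 = 3071, so the closed region contains I + B = 3071 + 7 = 3078 lattice points.

3078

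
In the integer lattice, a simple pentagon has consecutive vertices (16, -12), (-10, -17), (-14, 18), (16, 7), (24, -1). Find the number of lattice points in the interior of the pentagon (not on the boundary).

821

The shoelace formula gives twice the area as |[16·(-17) − (-10)·(-12)] + [(-10)·18 − (-14)·(-17)] + [(-14)·7 − 16·18] + [16·(-1) − 24·7] + [24·(-12) − 16·(-1)]| = 1652, so the area is 826.
Along each edge there are gcd(|Δx|,|Δy|)+1 lattice points, so counting each shared vertex once the boundary has gcd(26,5) + gcd(4,35) + gcd(30,11) + gcd(8,8) + gcd(8,11) = 1+1+1+8+1 = 12.
Pick's theorem gives I = A − B/2 + 1 = 826 − 12/2 + 1 = 821.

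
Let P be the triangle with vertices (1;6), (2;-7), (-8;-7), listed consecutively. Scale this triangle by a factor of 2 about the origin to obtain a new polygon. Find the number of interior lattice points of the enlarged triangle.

249

By the shoelace formula, twice the signed area is |(1·(-7) − 2·6) + (2·(-7) − (-8)·(-7)) + ((-8)·6 − 1·(-7))| = 130, so the area is 65.
The number of boundary lattice points is Σ gcd(|Δx|,|Δy|) = gcd(1,13) + gcd(10,0) + gcd(9,13) = 1+10+1 = 12.
Scaling by 2 multiplies the area by 2² = 4 (so the new area is 260) and multiplies the boundary lattice-point count by 2, giving 24.
By Pick's theorem, the interior count of the dilated polygon is 260 − 24/2 + 1 = 249.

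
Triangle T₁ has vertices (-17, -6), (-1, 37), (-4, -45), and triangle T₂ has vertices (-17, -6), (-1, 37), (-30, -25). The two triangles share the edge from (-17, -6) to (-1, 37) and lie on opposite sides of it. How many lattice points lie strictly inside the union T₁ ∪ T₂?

The union is the simple quadrilateral with vertices (-17, -6), (-4, -45), (-1, 37), (-30, -25) in order.
The shoelace formula gives twice the area as |((-17)·(-45) − (-4)·(-6)) + ((-4)·37 − (-1)·(-45)) + ((-1)·(-25) − (-30)·37) + ((-30)·(-6) − (-17)·(-25))| = 1438, so the area is 719.
Along each edge there are gcd(|Δx|,|Δy|)+1 lattice points, so counting each shared vertex once the boundary has gcd(13,39) + gcd(3,82) + gcd(29,62) + gcd(13,19) = 13+1+1+1 = 16.
By Pick's theorem I = A − B/2 + 1 = 719 − 16/2 + 1 = 712.

712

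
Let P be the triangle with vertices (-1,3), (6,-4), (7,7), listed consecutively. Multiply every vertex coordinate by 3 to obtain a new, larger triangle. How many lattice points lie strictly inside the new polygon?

361

The shoelace formula gives twice the area as |((-1)·(-4) − 6·3) + (6·7 − 7·(-4)) + (7·3 − (-1)·7)| = 84, so the area is 42.
Summing gcd(|Δx|,|Δy|) over the edges gives the boundary count: gcd(7,7) + gcd(1,11) + gcd(8,4) = 7+1+4 = 12.
Scaling by 3 multiplies the area by 3² = 9 (so the new area is 378) and multiplies the boundary lattice-point count by 3, giving 36.
By Pick's theorem, the interior count of the dilated polygon is 378 − 36/2 + 1 = 361.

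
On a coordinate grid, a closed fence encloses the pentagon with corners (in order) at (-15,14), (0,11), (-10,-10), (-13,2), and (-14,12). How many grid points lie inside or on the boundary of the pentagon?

180

The shoelace formula gives twice the area as |((-15)·11 − 0·14) + (0·(-10) − (-10)·11) + ((-10)·2 − (-13)·(-10)) + ((-13)·12 − (-14)·2) + ((-14)·14 − (-15)·12)| = 349, so the area is 174.5.
Summing gcd(|Δx|,|Δy|) over the edges gives the boundary count: gcd(15,3) + gcd(10,21) + gcd(3,12) + gcd(1,10) + gcd(1,2) = 3+1+3+1+1 = 9.
Pick's theorem gives I = A − B/2 + 1 = 174.5 − 9/2 + 1 = 171, so the closed region contains I + B = 171 + 9 = 180 lattice points.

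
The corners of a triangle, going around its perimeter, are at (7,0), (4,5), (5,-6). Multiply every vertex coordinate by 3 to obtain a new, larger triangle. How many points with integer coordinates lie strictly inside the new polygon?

Using the shoelace formula, 2A = |(7·5 − 4·0) + (4·(-6) − 5·5) + (5·0 − 7·(-6))| = 28, so the area is 14.
Summing gcd(|Δx|,|Δy|) over the edges gives the boundary count: gcd(3,5) + gcd(1,11) + gcd(2,6) = 1+1+2 = 4.
Scaling by 3 multiplies the area by 3² = 9 (so the new area is 126) and multiplies the boundary lattice-point count by 3, giving 12.
By Pick's theorem, the interior count of the dilated polygon is 126 − 12/2 + 1 = 121.

121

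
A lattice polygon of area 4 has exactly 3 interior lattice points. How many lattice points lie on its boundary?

Pick's theorem gives A = I + B/2 − 1, so B = 2(A − I + 1) = 2(4 − 3 + 1) = 4.

4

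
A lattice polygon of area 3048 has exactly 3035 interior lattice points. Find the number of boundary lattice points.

Pick's theorem gives A = I + B/2 − 1, so B = 2(A − I + 1) = 2(3048 − 3035 + 1) = 28.

28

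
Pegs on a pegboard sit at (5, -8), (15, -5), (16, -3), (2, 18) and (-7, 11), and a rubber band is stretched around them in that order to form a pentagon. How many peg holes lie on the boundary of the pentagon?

Summing gcd(|Δx|,|Δy|) over the edges gives the boundary count: gcd(10,3) + gcd(1,2) + gcd(14,21) + gcd(9,7) + gcd(12,19) = 1+1+7+1+1 = 11.

11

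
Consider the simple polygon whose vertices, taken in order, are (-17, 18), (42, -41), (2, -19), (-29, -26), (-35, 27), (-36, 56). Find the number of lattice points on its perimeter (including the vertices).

Along each edge there are gcd(|Δx|,|Δy|)+1 lattice points, so counting each shared vertex once the boundary has gcd(59,59) + gcd(40,22) + gcd(31,7) + gcd(6,53) + gcd(1,29) + gcd(19,38) = 59+2+1+1+1+19 = 83.

83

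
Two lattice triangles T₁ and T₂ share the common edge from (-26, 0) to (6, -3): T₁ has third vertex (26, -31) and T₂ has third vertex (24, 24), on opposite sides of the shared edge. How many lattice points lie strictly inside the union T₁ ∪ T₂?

The union is the simple quadrilateral with vertices (-26, 0), (26, -31), (6, -3), (24, 24) in order.
The shoelace formula gives twice the area as |[(-26)·(-31) − 26·0] + [26·(-3) − 6·(-31)] + [6·24 − 24·(-3)] + [24·0 − (-26)·24]| = 1754, so the area is 877.
Along each edge there are gcd(|Δx|,|Δy|)+1 lattice points, so counting each shared vertex once the boundary has gcd(52,31) + gcd(20,28) + gcd(18,27) + gcd(50,24) = 1+4+9+2 = 16.
By Pick's theorem I = A − B/2 + 1 = 877 − 16/2 + 1 = 870.

870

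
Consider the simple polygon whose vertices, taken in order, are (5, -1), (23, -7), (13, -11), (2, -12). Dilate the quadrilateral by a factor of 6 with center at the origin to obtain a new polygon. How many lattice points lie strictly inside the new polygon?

4471

Using the shoelace formula, 2A = |(5·(-7) − 23·(-1)) + (23·(-11) − 13·(-7)) + (13·(-12) − 2·(-11)) + (2·(-1) − 5·(-12))| = 250, so the area is 125.
Summing gcd(|Δx|,|Δy|) over the edges gives the boundary count: gcd(18,6) + gcd(10,4) + gcd(11,1) + gcd(3,11) = 6+2+1+1 = 10.
Scaling by 6 multiplies the area by 6² = 36 (so the new area is 4500) and multiplies the boundary lattice-point count by 6, giving 60.
By Pick's theorem, the interior count of the dilated polygon is 4500 − 60/2 + 1 = 4471.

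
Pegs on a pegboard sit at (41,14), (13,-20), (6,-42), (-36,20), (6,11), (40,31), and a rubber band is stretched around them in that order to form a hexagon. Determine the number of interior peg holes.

2146

By the shoelace formula, twice the signed area is |(41·(-20) − 13·14) + (13·(-42) − 6·(-20)) + (6·20 − (-36)·(-42)) + ((-36)·11 − 6·20) + (6·31 − 40·11) + (40·14 − 41·31)| = 4301, so the area is 4301/2.
The number of boundary lattice points is Σ gcd(|Δx|,|Δy|) = gcd(28,34) + gcd(7,22) + gcd(42,62) + gcd(42,9) + gcd(34,20) + gcd(1,17) = 2+1+2+3+2+1 = 11.
Pick's theorem gives I = A − B/2 + 1 = 4301/2 − 11/2 + 1 = 2146.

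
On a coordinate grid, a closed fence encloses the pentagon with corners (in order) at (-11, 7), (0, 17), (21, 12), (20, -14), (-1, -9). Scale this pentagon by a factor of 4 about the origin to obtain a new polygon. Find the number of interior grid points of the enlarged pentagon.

11013

The shoelace formula gives twice the area as |[(-11)·17 − 0·7] + [0·12 − 21·17] + [21·(-14) − 20·12] + [20·(-9) − (-1)·(-14)] + [(-1)·7 − (-11)·(-9)]| = 1378, so the area is 689.
Along each edge there are gcd(|Δx|,|Δy|)+1 lattice points, so counting each shared vertex once the boundary has gcd(11,10) + gcd(21,5) + gcd(1,26) + gcd(21,5) + gcd(10,16) = 1+1+1+1+2 = 6.
Scaling by 4 multiplies the area by 4² = 16 (so the new area is 11024) and multiplies the boundary lattice-point count by 4, giving 24.
By Pick's theorem, the interior count of the dilated polygon is 11024 − 24/2 + 1 = 11013.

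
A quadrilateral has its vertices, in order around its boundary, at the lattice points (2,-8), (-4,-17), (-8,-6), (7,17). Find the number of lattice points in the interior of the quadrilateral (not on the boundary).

177

Using the shoelace formula, 2A = |[2·(-17) − (-4)·(-8)] + [(-4)·(-6) − (-8)·(-17)] + [(-8)·17 − 7·(-6)] + [7·(-8) − 2·17]| = 362, so the area is 181.
Along each edge there are gcd(|Δx|,|Δy|)+1 lattice points, so counting each shared vertex once the boundary has gcd(6,9) + gcd(4,11) + gcd(15,23) + gcd(5,25) = 3+1+1+5 = 10.
Pick's theorem gives I = A − B/2 + 1 = 181 − 10/2 + 1 = 177.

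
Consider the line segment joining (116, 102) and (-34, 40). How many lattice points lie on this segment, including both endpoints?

The number of lattice points on a segment between lattice points is gcd(|Δx|,|Δy|) + 1 = gcd(150,62) + 1 = 2 + 1 = 3.

3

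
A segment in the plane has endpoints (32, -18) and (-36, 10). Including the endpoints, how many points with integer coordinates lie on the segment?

5

The number of lattice points on a segment between lattice points is gcd(|Δx|,|Δy|) + 1 = gcd(68,28) + 1 = 4 + 1 = 5.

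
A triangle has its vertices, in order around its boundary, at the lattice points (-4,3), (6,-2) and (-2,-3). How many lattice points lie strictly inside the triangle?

22

Using the shoelace formula, 2A = |((-4)·(-2) − 6·3) + (6·(-3) − (-2)·(-2)) + ((-2)·3 − (-4)·(-3))| = 50, so the area is 25.
The number of boundary lattice points is Σ gcd(|Δx|,|Δy|) = gcd(10,5) + gcd(8,1) + gcd(2,6) = 5+1+2 = 8.
By Pick's theorem A = I + B/2 − 1, so I = 25 − 8/2 + 1 = 22.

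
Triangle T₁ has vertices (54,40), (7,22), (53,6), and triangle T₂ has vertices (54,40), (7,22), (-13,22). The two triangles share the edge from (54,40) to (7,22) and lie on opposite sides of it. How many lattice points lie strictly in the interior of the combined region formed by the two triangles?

The union is the simple quadrilateral with vertices (54,40), (53,6), (7,22), (-13,22) in order.
The shoelace formula gives twice the area as |[54·6 − 53·40] + [53·22 − 7·6] + [7·22 − (-13)·22] + [(-13)·40 − 54·22]| = 1940, so the area is 970.
Along each edge there are gcd(|Δx|,|Δy|)+1 lattice points, so counting each shared vertex once the boundary has gcd(1,34) + gcd(46,16) + gcd(20,0) + gcd(67,18) = 1+2+20+1 = 24.
By Pick's theorem I = A − B/2 + 1 = 970 − 24/2 + 1 = 959.

959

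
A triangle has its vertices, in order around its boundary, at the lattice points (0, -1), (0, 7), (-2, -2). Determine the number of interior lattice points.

4

By the shoelace formula, twice the signed area is |(0·7 − 0·(-1)) + (0·(-2) − (-2)·7) + ((-2)·(-1) − 0·(-2))| = 16, so the area is 8.
Along each edge there are gcd(|Δx|,|Δy|)+1 lattice points, so counting each shared vertex once the boundary has gcd(0,8) + gcd(2,9) + gcd(2,1) = 8+1+1 = 10.
By Pick's theorem A = I + B/2 − 1, so I = 8 − 10/2 + 1 = 4.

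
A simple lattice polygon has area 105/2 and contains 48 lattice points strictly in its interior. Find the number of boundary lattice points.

Pick's theorem gives A = I + B/2 − 1, so B = 2(A − I + 1) = 2(105/2 − 48 + 1) = 11.

11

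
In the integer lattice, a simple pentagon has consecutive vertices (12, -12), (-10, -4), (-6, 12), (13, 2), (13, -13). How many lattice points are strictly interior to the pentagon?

The shoelace formula gives twice the area as |[12·(-4) − (-10)·(-12)] + [(-10)·12 − (-6)·(-4)] + [(-6)·2 − 13·12] + [13·(-13) − 13·2] + [13·(-12) − 12·(-13)]| = 675, so the area is 675/2.
Summing gcd(|Δx|,|Δy|) over the edges gives the boundary count: gcd(22,8) + gcd(4,16) + gcd(19,10) + gcd(0,15) + gcd(1,1) = 2+4+1+15+1 = 23.
By Pick's theorem A = I + B/2 − 1, so I = 675/2 − 23/2 + 1 = 327.

327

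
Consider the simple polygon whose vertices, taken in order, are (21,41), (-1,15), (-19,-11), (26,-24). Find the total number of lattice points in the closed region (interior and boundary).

Using the shoelace formula, 2A = |(21·15 − (-1)·41) + ((-1)·(-11) − (-19)·15) + ((-19)·(-24) − 26·(-11)) + (26·41 − 21·(-24))| = 2964, so the area is 1482.
Along each edge there are gcd(|Δx|,|Δy|)+1 lattice points, so counting each shared vertex once the boundary has gcd(22,26) + gcd(18,26) + gcd(45,13) + gcd(5,65) = 2+2+1+5 = 10.
Pick's theorem gives I = A − B/2 + 1 = 1482 − 10/2 + 1 = 1478, so the closed region contains I + B = 1478 + 10 = 1488 lattice points.

1488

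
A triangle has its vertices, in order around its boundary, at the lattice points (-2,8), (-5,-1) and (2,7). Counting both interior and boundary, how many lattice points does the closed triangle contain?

The shoelace formula gives twice the area as |[(-2)·(-1) − (-5)·8] + [(-5)·7 − 2·(-1)] + [2·8 − (-2)·7]| = 39, so the area is 19.5.
Summing gcd(|Δx|,|Δy|) over the edges gives the boundary count: gcd(3,9) + gcd(7,8) + gcd(4,1) = 3+1+1 = 5.
Pick's theorem gives I = A − B/2 + 1 = 19.5 − 5/2 + 1 = 18, so the closed region contains I + B = 18 + 5 = 23 lattice points.

23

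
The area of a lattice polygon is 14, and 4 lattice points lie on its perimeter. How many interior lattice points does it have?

Pick's theorem A = I + B/2 − 1 rearranges to I = A − B/2 + 1 = 14 − 4/2 + 1 = 13.

13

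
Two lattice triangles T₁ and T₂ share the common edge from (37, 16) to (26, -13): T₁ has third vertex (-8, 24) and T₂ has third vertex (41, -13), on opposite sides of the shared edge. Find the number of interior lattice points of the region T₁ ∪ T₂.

The union is the simple quadrilateral with vertices (37, 16), (-8, 24), (26, -13), (41, -13) in order.
The shoelace formula gives twice the area as |(37·24 − (-8)·16) + ((-8)·(-13) − 26·24) + (26·(-13) − 41·(-13)) + (41·16 − 37·(-13))| = 1828, so the area is 914.
Along each edge there are gcd(|Δx|,|Δy|)+1 lattice points, so counting each shared vertex once the boundary has gcd(45,8) + gcd(34,37) + gcd(15,0) + gcd(4,29) = 1+1+15+1 = 18.
By Pick's theorem I = A − B/2 + 1 = 914 − 18/2 + 1 = 906.

906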